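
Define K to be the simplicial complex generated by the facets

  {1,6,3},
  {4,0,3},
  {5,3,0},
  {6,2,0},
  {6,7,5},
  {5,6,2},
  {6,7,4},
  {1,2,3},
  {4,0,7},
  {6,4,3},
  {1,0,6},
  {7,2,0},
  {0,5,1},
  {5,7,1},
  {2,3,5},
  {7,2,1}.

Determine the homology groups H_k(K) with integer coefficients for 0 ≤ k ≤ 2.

K has 8 vertices, 24 edges, 16 triangles.
rank ∂_0 = 0, rank ∂_1 = 7 ⇒ b_0 = 8 − 0 − 7 = 1; all invariant factors of ∂_1 are 1 so no torsion. So H_0 ≅ Z.
rank ∂_1 = 7, rank ∂_2 = 15 ⇒ b_1 = 24 − 7 − 15 = 2; all invariant factors of ∂_2 are 1 so no torsion. So H_1 ≅ Z^2.
rank ∂_2 = 15, rank ∂_3 = 0 ⇒ b_2 = 16 − 15 − 0 = 1. So H_2 ≅ Z.

H_0 ≅ Z,  H_1 ≅ Z^2,  H_2 ≅ Z.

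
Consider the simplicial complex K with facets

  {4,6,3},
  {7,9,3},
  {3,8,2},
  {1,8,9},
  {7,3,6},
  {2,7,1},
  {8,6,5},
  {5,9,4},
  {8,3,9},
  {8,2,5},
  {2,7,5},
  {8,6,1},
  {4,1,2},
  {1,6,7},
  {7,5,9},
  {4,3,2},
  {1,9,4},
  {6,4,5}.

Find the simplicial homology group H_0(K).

Order the vertices as 1 < 2 < 3 < 4 < 5 < 6 < 7 < 8 < 9. Listing each simplex with vertices in this order, K has dimension 2 with simplices:

  0-simplices (9): [1], [2], [3], [4], [5], [6], [7], [8], [9]
  1-simplices (27): (27 of them)
  2-simplices (18): [1,2,4], [1,2,7], [1,4,9], [1,6,7], [1,6,8], [1,8,9], [2,3,4], [2,3,8], [2,5,7], [2,5,8], [3,4,6], [3,6,7], [3,7,9], [3,8,9], [4,5,6], [4,5,9], [5,6,8], [5,7,9]

giving chain groups C_0 ≅ Z^9, C_1 ≅ Z^27, C_2 ≅ Z^18.

Boundary ∂_1: C_1 → C_0 is given by ∂[p,q] = [q] − [p]. For instance
  ∂[1,8] = [8] − [1].
The 9×27 boundary matrix has rank 8 and Smith normal form diag(1,1,1,1,1,1,1,1).

The boundary map ∂_2: C_2 → C_1 maps a triangle to the signed sum of its edges. For instance
  ∂[5,7,9] = [7,9] − [5,9] + [5,7],
  ∂[3,4,6] = [4,6] − [3,6] + [3,4].
The 27×18 boundary matrix has rank 17 and Smith normal form diag(1,1,1,1,1,1,1,1,1,1,1,1,1,1,1,1,1).

Reading off H_k = ker ∂_k / im ∂_{k+1}:

  H_0: rank C_0 − rank ∂_1 = 9 − 8 = 1, and the invariant factors of ∂_1 are all 1, so H_0 ≅ Z.

H_0 ≅ Z.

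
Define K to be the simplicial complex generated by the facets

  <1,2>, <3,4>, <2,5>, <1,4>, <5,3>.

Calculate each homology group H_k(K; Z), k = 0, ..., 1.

H_0 ≅ Z,  H_1 ≅ Z.

K has 5 vertices, 5 edges.
rank ∂_0 = 0, rank ∂_1 = 4 ⇒ b_0 = 5 − 0 − 4 = 1; all invariant factors of ∂_1 are 1 so no torsion. So H_0 ≅ Z.
rank ∂_1 = 4, rank ∂_2 = 0 ⇒ b_1 = 5 − 4 − 0 = 1. So H_1 ≅ Z.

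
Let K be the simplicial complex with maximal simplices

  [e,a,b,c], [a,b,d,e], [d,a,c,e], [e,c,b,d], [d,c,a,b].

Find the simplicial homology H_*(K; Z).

H_0 ≅ Z,  H_1 = 0,  H_2 = 0,  H_3 ≅ Z.

We work with the vertex ordering a < b < c < d < e. The simplices of K, each written with vertices in increasing order, are:

  0-simplices (5): a, b, c, d, e
  1-simplices (10): ab, ac, ad, ae, bc, bd, be, cd, ce, de
  2-simplices (10): abc, abd, abe, acd, ace, ade, bcd, bce, bde, cde
  3-simplices (5): abcd, abce, abde, acde, bcde

giving chain groups C_0 ≅ Z^5, C_1 ≅ Z^10, C_2 ≅ Z^10, C_3 ≅ Z^5.

∂_1: C_1 → C_0 is given by ∂[p,q] = [q] − [p]. For instance
  ∂be = e − b.
The resulting 5×10 matrix has rank 4, and its Smith normal form has invariant factors (1,1,1,1).

Boundary ∂_2: C_2 → C_1 acts by ∂[p,q,r] = [q,r] − [p,r] + [p,q]. For instance
  ∂abd = bd − ad + ab,
  ∂abe = be − ae + ab.
The resulting 10×10 matrix has rank 6, and its Smith normal form has invariant factors (1,1,1,1,1,1).

The boundary map ∂_3: C_3 → C_2 sends each 3-simplex σ to the alternating sum Σ_i (−1)^i (σ with its i-th vertex removed). For instance
  ∂abde = bde − ade + abe − abd,
  ∂bcde = cde − bde + bce − bcd.
The resulting 10×5 matrix has rank 4, and its Smith normal form has invariant factors (1,1,1,1).

Now H_k = ker ∂_k / im ∂_{k+1}, so:

  H_0: rank C_0 − rank ∂_1 = 5 − 4 = 1, and the invariant factors of ∂_1 are all 1, so H_0 ≅ Z.
  H_1: rank ker ∂_1 − rank ∂_2 = (10 − 4) − 6 = 0, and the invariant factors of ∂_2 are all 1, so H_1 ≅ 0.
  H_2: rank ker ∂_2 − rank ∂_3 = (10 − 6) − 4 = 0, and the invariant factors of ∂_3 are all 1, so H_2 ≅ 0.
  H_3: rank ker ∂_3 − rank ∂_4 = (5 − 4) − 0 = 1, and there is no ∂_4, so H_3 ≅ Z.

(K is a triangulation of the 3-sphere S^3.)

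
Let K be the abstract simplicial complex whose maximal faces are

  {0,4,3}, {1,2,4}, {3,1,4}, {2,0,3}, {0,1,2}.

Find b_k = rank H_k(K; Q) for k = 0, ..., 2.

Take the total order 0 < 1 < 2 < 3 < 4 on the vertex set. Then K (dimension 2) consists of the simplices:

  0-simplices (5): [0], [1], [2], [3], [4]
  1-simplices (10): [0,1], [0,2], [0,3], [0,4], [1,2], [1,3], [1,4], [2,3], [2,4], [3,4]
  2-simplices (5): [0,1,2], [0,2,3], [0,3,4], [1,2,4], [1,3,4]

so the chain groups are C_0 ≅ Z^5, C_1 ≅ Z^10, C_2 ≅ Z^5.

The boundary map ∂_1: C_1 → C_0 maps an edge to its endpoints' difference, ∂[p,q] = q − p. For instance
  ∂[0,3] = [3] − [0].
As a 5×10 matrix over Z this has rank 4, with invariant factors (1,1,1,1).

Boundary ∂_2: C_2 → C_1 acts by ∂[p,q,r] = [q,r] − [p,r] + [p,q]. For instance
  ∂[1,3,4] = [3,4] − [1,4] + [1,3],
  ∂[0,1,2] = [1,2] − [0,2] + [0,1].
The resulting 10×5 matrix has rank 5, and its Smith normal form has invariant factors (1,1,1,1,1).

Computing H_k = (kernel of ∂_k) / (image of ∂_{k+1}):

  H_0: rank C_0 − rank ∂_1 = 5 − 4 = 1, and the invariant factors of ∂_1 are all 1, so H_0 = Z.
  H_1: rank ker ∂_1 − rank ∂_2 = (10 − 4) − 5 = 1, and the invariant factors of ∂_2 are all 1, so H_1 = Z.
  H_2: rank ker ∂_2 − rank ∂_3 = (5 − 5) − 0 = 0, and there is no ∂_3, so H_2 = 0.

(K is a triangulation of the Möbius band.)

Hence the Betti numbers are b_0 = 1, b_1 = 1, b_2 = 0.

b_0 = 1, b_1 = 1, b_2 = 0.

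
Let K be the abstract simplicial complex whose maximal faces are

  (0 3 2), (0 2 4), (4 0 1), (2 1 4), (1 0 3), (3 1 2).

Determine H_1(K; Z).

H_1 = 0.

Take the total order 0 < 1 < 2 < 3 < 4 on the vertex set. Then K (dimension 2) consists of the simplices:

  0-simplices (5): [0], [1], [2], [3], [4]
  1-simplices (9): [0,1], [0,2], [0,3], [0,4], [1,2], [1,3], [1,4], [2,3], [2,4]
  2-simplices (6): [0,1,3], [0,1,4], [0,2,3], [0,2,4], [1,2,3], [1,2,4]

Hence C_0 ≅ Z^5, C_1 ≅ Z^9, C_2 ≅ Z^6.

∂_1: C_1 → C_0 sends each edge [p,q] (with p < q) to q − p.
The resulting 5×9 matrix has rank 4, and its Smith normal form has invariant factors (1,1,1,1).

∂_2: C_2 → C_1 maps a triangle to the signed sum of its edges. For instance
  ∂[1,2,4] = [2,4] − [1,4] + [1,2],
  ∂[0,2,4] = [2,4] − [0,4] + [0,2].
The 9×6 boundary matrix has rank 5 and Smith normal form diag(1,1,1,1,1).

Computing H_k = (kernel of ∂_k) / (image of ∂_{k+1}):

  H_1: rank ker ∂_1 − rank ∂_2 = (9 − 4) − 5 = 0, and the invariant factors of ∂_2 are all 1, so H_1 = 0.

(K is a triangulation of the 2-sphere S^2.)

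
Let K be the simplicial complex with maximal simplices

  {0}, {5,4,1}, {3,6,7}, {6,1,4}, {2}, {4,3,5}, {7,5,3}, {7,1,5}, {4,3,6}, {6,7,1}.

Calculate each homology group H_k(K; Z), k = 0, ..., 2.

H_0 ≅ Z^3,  H_1 = 0,  H_2 ≅ Z.

Take the total order 0 < 1 < 2 < 3 < 4 < 5 < 6 < 7 on the vertex set. Then K (dimension 2) consists of the simplices:

  0-simplices (8): [0], [1], [2], [3], [4], [5], [6], [7]
  1-simplices (12): [1,4], [1,5], [1,6], [1,7], [3,4], [3,5], [3,6], [3,7], [4,5], [4,6], [5,7], [6,7]
  2-simplices (8): [1,4,5], [1,4,6], [1,5,7], [1,6,7], [3,4,5], [3,4,6], [3,5,7], [3,6,7]

so the chain groups are C_0 ≅ Z^8, C_1 ≅ Z^12, C_2 ≅ Z^8.

The boundary map ∂_1: C_1 → C_0 maps an edge to its endpoints' difference, ∂[p,q] = q − p. For instance
  ∂[1,5] = [5] − [1].
As a 8×12 matrix over Z this has rank 5, with invariant factors (1,1,1,1,1).

Boundary ∂_2: C_2 → C_1 sends each 2-simplex [p,q,r] to [q,r] − [p,r] + [p,q]. For instance
  ∂[3,4,6] = [4,6] − [3,6] + [3,4],
  ∂[1,4,5] = [4,5] − [1,5] + [1,4].
The 12×8 boundary matrix has rank 7 and Smith normal form diag(1,1,1,1,1,1,1).

From H_k ≅ ker(∂_k) / im(∂_{k+1}) we obtain:

  H_0: rank C_0 − rank ∂_1 = 8 − 5 = 3, and the invariant factors of ∂_1 are all 1, so H_0 = Z^3.
  H_1: rank ker ∂_1 − rank ∂_2 = (12 − 5) − 7 = 0, and the invariant factors of ∂_2 are all 1, so H_1 = 0.
  H_2: rank ker ∂_2 − rank ∂_3 = (8 − 7) − 0 = 1, and there is no ∂_3, so H_2 = Z.

As a check, the Euler characteristic is 8 − 12 + 8 = 4, which agrees with 3 − 0 + 1 = 4.
(K is a triangulation of the disjoint union of the 2-sphere S^2 and a set of 2 points.)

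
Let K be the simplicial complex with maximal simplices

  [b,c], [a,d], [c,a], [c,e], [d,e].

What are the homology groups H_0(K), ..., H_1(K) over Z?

H_0 = Z,  H_1 = Z.

K has 5 vertices, 5 edges.
rank ∂_0 = 0, rank ∂_1 = 4 ⇒ b_0 = 5 − 0 − 4 = 1; all invariant factors of ∂_1 are 1 so no torsion. So H_0 = Z.
rank ∂_1 = 4, rank ∂_2 = 0 ⇒ b_1 = 5 − 4 − 0 = 1. So H_1 = Z.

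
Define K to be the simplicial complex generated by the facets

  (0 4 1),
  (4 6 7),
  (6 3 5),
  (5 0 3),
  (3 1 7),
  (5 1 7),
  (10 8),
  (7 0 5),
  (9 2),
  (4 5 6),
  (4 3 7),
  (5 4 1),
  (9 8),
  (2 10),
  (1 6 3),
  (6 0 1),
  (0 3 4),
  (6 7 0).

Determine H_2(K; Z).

Fix the vertex order 0 < 1 < 2 < 3 < 4 < 5 < 6 < 7 < 8 < 9 < 10 and write every simplex with vertices in increasing order. Then dim K = 2 and the simplices of K are:

  0-simplices (11): [0], [1], [2], [3], [4], [5], [6], [7], [8], [9], [10]
  1-simplices (25): (25 of them)
  2-simplices (14): [0,1,4], [0,1,6], [0,3,4], [0,3,5], [0,5,7], [0,6,7], [1,3,6], [1,3,7], [1,4,5], [1,5,7], [3,4,7], [3,5,6], [4,5,6], [4,6,7]

Hence C_0 ≅ Z^11, C_1 ≅ Z^25, C_2 ≅ Z^14.

The boundary map ∂_1: C_1 → C_0 is given by ∂[p,q] = [q] − [p]. For instance
  ∂[1,6] = [6] − [1].
As a 11×25 matrix over Z this has rank 9, with invariant factors (1,1,1,1,1,1,1,1,1).

The boundary map ∂_2: C_2 → C_1 maps a triangle to the signed sum of its edges. For instance
  ∂[1,5,7] = [5,7] − [1,7] + [1,5],
  ∂[0,6,7] = [6,7] − [0,7] + [0,6].
The 25×14 boundary matrix has rank 13 and Smith normal form diag(1,1,1,1,1,1,1,1,1,1,1,1,1).

Reading off H_k = ker ∂_k / im ∂_{k+1}:

  H_2: rank ker ∂_2 − rank ∂_3 = (14 − 13) − 0 = 1, and there is no ∂_3, so H_2 ≅ Z.

H_2 ≅ Z.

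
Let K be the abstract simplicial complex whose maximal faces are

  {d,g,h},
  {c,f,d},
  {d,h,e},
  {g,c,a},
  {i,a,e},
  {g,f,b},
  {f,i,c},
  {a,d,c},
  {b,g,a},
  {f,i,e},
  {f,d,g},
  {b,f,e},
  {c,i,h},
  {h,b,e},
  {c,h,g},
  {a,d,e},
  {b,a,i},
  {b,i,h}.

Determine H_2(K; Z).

Fix the vertex order a < b < c < d < e < f < g < h < i and write every simplex with vertices in increasing order. Then dim K = 2 and the simplices of K are:

  0-simplices (9): a, b, c, d, e, f, g, h, i
  1-simplices (27): ab, ac, ad, ae, ag, ai, be, bf, bg, bh, bi, cd, cf, cg, ch, ci, de, df, dg, dh, ef, eh, ei, fg, fi, gh, hi
  2-simplices (18): abg, abi, acd, acg, ade, aei, bef, beh, bfg, bhi, cdf, cfi, cgh, chi, deh, dfg, dgh, efi

so the chain groups are C_0 ≅ Z^9, C_1 ≅ Z^27, C_2 ≅ Z^18.

The boundary map ∂_1: C_1 → C_0 is given by ∂[p,q] = [q] − [p].
This gives a 9×27 integer matrix of rank 8; reducing to Smith normal form yields diagonal entries (1,1,1,1,1,1,1,1).

The boundary map ∂_2: C_2 → C_1 maps a triangle to the signed sum of its edges. For instance
  ∂bfg = fg − bg + bf,
  ∂abg = bg − ag + ab.
As a 27×18 matrix over Z this has rank 18, with invariant factors (1,1,1,1,1,1,1,1,1,1,1,1,1,1,1,1,1,2).

Computing H_k = (kernel of ∂_k) / (image of ∂_{k+1}):

  H_2: rank ker ∂_2 − rank ∂_3 = (18 − 18) − 0 = 0, and there is no ∂_3, so H_2 ≅ 0.

H_2 = 0.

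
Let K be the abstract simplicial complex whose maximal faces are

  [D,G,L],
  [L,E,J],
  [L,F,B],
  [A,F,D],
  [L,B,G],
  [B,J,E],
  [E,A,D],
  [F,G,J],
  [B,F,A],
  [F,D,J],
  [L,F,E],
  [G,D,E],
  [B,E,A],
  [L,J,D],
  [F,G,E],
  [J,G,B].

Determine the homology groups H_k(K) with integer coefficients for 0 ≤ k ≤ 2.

Order the vertices as A < B < D < E < F < G < J < L. Listing each simplex with vertices in this order, K has dimension 2 with simplices:

  0-simplices (8): A, B, D, E, F, G, J, L
  1-simplices (24): AB, AD, AE, AF, BE, BF, BG, BJ, BL, DE, DF, DG, DJ, DL, EF, EG, EJ, EL, FG, FJ, FL, GJ, GL, JL
  2-simplices (16): ABE, ABF, ADE, ADF, BEJ, BFL, BGJ, BGL, DEG, DFJ, DGL, DJL, EFG, EFL, EJL, FGJ

Hence C_0 ≅ Z^8, C_1 ≅ Z^24, C_2 ≅ Z^16.

∂_1: C_1 → C_0 sends each edge [p,q] (with p < q) to q − p.
As a 8×24 matrix over Z this has rank 7, with invariant factors (1,1,1,1,1,1,1).

The boundary map ∂_2: C_2 → C_1 acts by ∂[p,q,r] = [q,r] − [p,r] + [p,q]. For instance
  ∂DFJ = FJ − DJ + DF,
  ∂DEG = EG − DG + DE.
The resulting 24×16 matrix has rank 15, and its Smith normal form has invariant factors (1,1,1,1,1,1,1,1,1,1,1,1,1,1,1).

From H_k ≅ ker(∂_k) / im(∂_{k+1}) we obtain:

  H_0: rank C_0 − rank ∂_1 = 8 − 7 = 1, and the invariant factors of ∂_1 are all 1, so H_0 ≅ Z.
  H_1: rank ker ∂_1 − rank ∂_2 = (24 − 7) − 15 = 2, and the invariant factors of ∂_2 are all 1, so H_1 ≅ Z^2.
  H_2: rank ker ∂_2 − rank ∂_3 = (16 − 15) − 0 = 1, and there is no ∂_3, so H_2 ≅ Z.

As a check, the Euler characteristic is 8 − 24 + 16 = 0, which agrees with 1 − 2 + 1 = 0.

H_0 ≅ Z,  H_1 ≅ Z^2,  H_2 ≅ Z.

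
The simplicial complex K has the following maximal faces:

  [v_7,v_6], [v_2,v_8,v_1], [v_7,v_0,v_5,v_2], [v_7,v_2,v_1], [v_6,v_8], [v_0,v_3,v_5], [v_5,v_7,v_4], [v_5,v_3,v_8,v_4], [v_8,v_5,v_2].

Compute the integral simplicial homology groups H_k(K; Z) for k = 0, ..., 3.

H_0 = Z,  H_1 = Z,  H_2 = 0,  H_3 = 0.

Fix the vertex order v_0 < v_1 < v_2 < v_3 < v_4 < v_5 < v_6 < v_7 < v_8 and write every simplex with vertices in increasing order. Then dim K = 3 and the simplices of K are:

  0-simplices (9): [v_0], [v_1], [v_2], [v_3], [v_4], [v_5], [v_6], [v_7], [v_8]
  1-simplices (20): (20 of them)
  2-simplices (13): (13 of them)
  3-simplices (2): [v_0,v_2,v_5,v_7], [v_3,v_4,v_5,v_8]

so the chain groups are C_0 ≅ Z^9, C_1 ≅ Z^20, C_2 ≅ Z^13, C_3 ≅ Z^2.

The boundary map ∂_1: C_1 → C_0 maps an edge to its endpoints' difference, ∂[p,q] = q − p.
The 9×20 boundary matrix has rank 8 and Smith normal form diag(1,1,1,1,1,1,1,1).

Boundary ∂_2: C_2 → C_1 acts by ∂[p,q,r] = [q,r] − [p,r] + [p,q]. For instance
  ∂[v_0,v_5,v_7] = [v_5,v_7] − [v_0,v_7] + [v_0,v_5],
  ∂[v_0,v_2,v_5] = [v_2,v_5] − [v_0,v_5] + [v_0,v_2].
The 20×13 boundary matrix has rank 11 and Smith normal form diag(1,1,1,1,1,1,1,1,1,1,1).

Boundary ∂_3: C_3 → C_2 sends each 3-simplex σ to the alternating sum Σ_i (−1)^i (σ with its i-th vertex removed). For instance
  ∂[v_0,v_2,v_5,v_7] = [v_2,v_5,v_7] − [v_0,v_5,v_7] + [v_0,v_2,v_7] − [v_0,v_2,v_5],
  ∂[v_3,v_4,v_5,v_8] = [v_4,v_5,v_8] − [v_3,v_5,v_8] + [v_3,v_4,v_8] − [v_3,v_4,v_5].
The 13×2 boundary matrix has rank 2 and Smith normal form diag(1,1).

Now H_k = ker ∂_k / im ∂_{k+1}, so:

  H_0: rank C_0 − rank ∂_1 = 9 − 8 = 1, and the invariant factors of ∂_1 are all 1, so H_0 = Z.
  H_1: rank ker ∂_1 − rank ∂_2 = (20 − 8) − 11 = 1, and the invariant factors of ∂_2 are all 1, so H_1 = Z.
  H_2: rank ker ∂_2 − rank ∂_3 = (13 − 11) − 2 = 0, and the invariant factors of ∂_3 are all 1, so H_2 = 0.
  H_3: rank ker ∂_3 − rank ∂_4 = (2 − 2) − 0 = 0, and there is no ∂_4, so H_3 = 0.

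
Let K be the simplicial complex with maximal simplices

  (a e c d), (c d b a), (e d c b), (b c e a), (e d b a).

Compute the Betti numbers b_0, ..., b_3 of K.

We work with the vertex ordering a < b < c < d < e. The simplices of K, each written with vertices in increasing order, are:

  0-simplices (5): a, b, c, d, e
  1-simplices (10): ab, ac, ad, ae, bc, bd, be, cd, ce, de
  2-simplices (10): abc, abd, abe, acd, ace, ade, bcd, bce, bde, cde
  3-simplices (5): abcd, abce, abde, acde, bcde

giving chain groups C_0 ≅ Z^5, C_1 ≅ Z^10, C_2 ≅ Z^10, C_3 ≅ Z^5.

Boundary ∂_1: C_1 → C_0 maps an edge to its endpoints' difference, ∂[p,q] = q − p. For instance
  ∂be = e − b.
The resulting 5×10 matrix has rank 4, and its Smith normal form has invariant factors (1,1,1,1).

The boundary map ∂_2: C_2 → C_1 acts by ∂[p,q,r] = [q,r] − [p,r] + [p,q]. For instance
  ∂bcd = cd − bd + bc,
  ∂abe = be − ae + ab.
This gives a 10×10 integer matrix of rank 6; reducing to Smith normal form yields diagonal entries (1,1,1,1,1,1).

The boundary map ∂_3: C_3 → C_2 sends each 3-simplex σ to the alternating sum Σ_i (−1)^i (σ with its i-th vertex removed). For instance
  ∂abce = bce − ace + abe − abc,
  ∂bcde = cde − bde + bce − bcd.
This gives a 10×5 integer matrix of rank 4; reducing to Smith normal form yields diagonal entries (1,1,1,1).

From H_k ≅ ker(∂_k) / im(∂_{k+1}) we obtain:

  H_0: rank C_0 − rank ∂_1 = 5 − 4 = 1, and the invariant factors of ∂_1 are all 1, so H_0 = Z.
  H_1: rank ker ∂_1 − rank ∂_2 = (10 − 4) − 6 = 0, and the invariant factors of ∂_2 are all 1, so H_1 = 0.
  H_2: rank ker ∂_2 − rank ∂_3 = (10 − 6) − 4 = 0, and the invariant factors of ∂_3 are all 1, so H_2 = 0.
  H_3: rank ker ∂_3 − rank ∂_4 = (5 − 4) − 0 = 1, and there is no ∂_4, so H_3 = Z.

As a check, the Euler characteristic is 5 − 10 + 10 − 5 = 0, which agrees with 1 − 0 + 0 − 1 = 0.

Hence the Betti numbers are b_0 = 1, b_1 = 0, b_2 = 0, b_3 = 1.

b_0 = 1, b_1 = 0, b_2 = 0, b_3 = 1.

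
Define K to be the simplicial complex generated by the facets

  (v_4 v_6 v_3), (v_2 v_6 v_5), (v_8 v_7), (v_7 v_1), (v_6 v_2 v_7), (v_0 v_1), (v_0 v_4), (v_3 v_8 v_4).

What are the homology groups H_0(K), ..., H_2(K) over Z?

Order the vertices as v_0 < v_1 < v_2 < v_3 < v_4 < v_5 < v_6 < v_7 < v_8. Listing each simplex with vertices in this order, K has dimension 2 with simplices:

  0-simplices (9): [v_0], [v_1], [v_2], [v_3], [v_4], [v_5], [v_6], [v_7], [v_8]
  1-simplices (14): [v_0,v_1], [v_0,v_4], [v_1,v_7], [v_2,v_5], [v_2,v_6], [v_2,v_7], [v_3,v_4], [v_3,v_6], [v_3,v_8], [v_4,v_6], [v_4,v_8], [v_5,v_6], [v_6,v_7], [v_7,v_8]
  2-simplices (4): [v_2,v_5,v_6], [v_2,v_6,v_7], [v_3,v_4,v_6], [v_3,v_4,v_8]

so the chain groups are C_0 ≅ Z^9, C_1 ≅ Z^14, C_2 ≅ Z^4.

∂_1: C_1 → C_0 sends each edge [p,q] (with p < q) to q − p.
This gives a 9×14 integer matrix of rank 8; reducing to Smith normal form yields diagonal entries (1,1,1,1,1,1,1,1).

∂_2: C_2 → C_1 maps a triangle to the signed sum of its edges. For instance
  ∂[v_3,v_4,v_8] = [v_4,v_8] − [v_3,v_8] + [v_3,v_4],
  ∂[v_2,v_5,v_6] = [v_5,v_6] − [v_2,v_6] + [v_2,v_5].
The 14×4 boundary matrix has rank 4 and Smith normal form diag(1,1,1,1).

From H_k ≅ ker(∂_k) / im(∂_{k+1}) we obtain:

  H_0: rank C_0 − rank ∂_1 = 9 − 8 = 1, and the invariant factors of ∂_1 are all 1, so H_0 ≅ Z.
  H_1: rank ker ∂_1 − rank ∂_2 = (14 − 8) − 4 = 2, and the invariant factors of ∂_2 are all 1, so H_1 ≅ Z^2.
  H_2: rank ker ∂_2 − rank ∂_3 = (4 − 4) − 0 = 0, and there is no ∂_3, so H_2 ≅ 0.

As a check, the Euler characteristic is 9 − 14 + 4 = -1, which agrees with 1 − 2 + 0 = -1.

H_0 ≅ Z,  H_1 ≅ Z^2,  H_2 = 0.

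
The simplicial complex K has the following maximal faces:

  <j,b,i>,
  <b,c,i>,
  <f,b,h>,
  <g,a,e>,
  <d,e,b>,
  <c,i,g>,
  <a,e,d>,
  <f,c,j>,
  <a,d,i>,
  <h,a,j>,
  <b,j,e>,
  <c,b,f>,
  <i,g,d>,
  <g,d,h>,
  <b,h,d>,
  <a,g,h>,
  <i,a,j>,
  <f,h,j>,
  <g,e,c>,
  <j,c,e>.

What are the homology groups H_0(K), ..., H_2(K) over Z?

Take the total order a < b < c < d < e < f < g < h < i < j on the vertex set. Then K (dimension 2) consists of the simplices:

  0-simplices (10): a, b, c, d, e, f, g, h, i, j
  1-simplices (30): ad, ae, ag, ah, ai, aj, bc, bd, be, bf, bh, bi, bj, ce, cf, cg, ci, cj, de, dg, dh, di, eg, ej, fh, fj, gh, gi, hj, ij
  2-simplices (20): ade, adi, aeg, agh, ahj, aij, bcf, bci, bde, bdh, bej, bfh, bij, ceg, cej, cfj, cgi, dgh, dgi, fhj

so the chain groups are C_0 ≅ Z^10, C_1 ≅ Z^30, C_2 ≅ Z^20.

∂_1: C_1 → C_0 maps an edge to its endpoints' difference, ∂[p,q] = q − p.
This gives a 10×30 integer matrix of rank 9; reducing to Smith normal form yields diagonal entries (1,1,1,1,1,1,1,1,1).

The boundary map ∂_2: C_2 → C_1 maps a triangle to the signed sum of its edges. For instance
  ∂cfj = fj − cj + cf,
  ∂aij = ij − aj + ai.
As a 30×20 matrix over Z this has rank 20, with invariant factors (1,1,1,1,1,1,1,1,1,1,1,1,1,1,1,1,1,1,1,2).

Reading off H_k = ker ∂_k / im ∂_{k+1}:

  H_0: rank C_0 − rank ∂_1 = 10 − 9 = 1, and the invariant factors of ∂_1 are all 1, so H_0 = Z.
  H_1: rank ker ∂_1 − rank ∂_2 = (30 − 9) − 20 = 1, and ∂_2 has invariant factor 2 > 1, so H_1 = Z ⊕ Z/2.
  H_2: rank ker ∂_2 − rank ∂_3 = (20 − 20) − 0 = 0, and there is no ∂_3, so H_2 = 0.

As a check, the Euler characteristic is 10 − 30 + 20 = 0, which agrees with 1 − 1 + 0 = 0.

H_0 ≅ Z,  H_1 ≅ Z ⊕ Z/2,  H_2 = 0.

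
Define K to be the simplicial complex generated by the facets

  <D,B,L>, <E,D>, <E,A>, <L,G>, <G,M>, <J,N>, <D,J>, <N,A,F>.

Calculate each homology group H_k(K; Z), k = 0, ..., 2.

Fix the vertex order A < B < D < E < F < G < J < L < M < N and write every simplex with vertices in increasing order. Then dim K = 2 and the simplices of K are:

  0-simplices (10): A, B, D, E, F, G, J, L, M, N
  1-simplices (12): AE, AF, AN, BD, BL, DE, DJ, DL, FN, GL, GM, JN
  2-simplices (2): AFN, BDL

Hence C_0 ≅ Z^10, C_1 ≅ Z^12, C_2 ≅ Z^2.

The boundary map ∂_1: C_1 → C_0 is given by ∂[p,q] = [q] − [p]. For instance
  ∂BD = D − B.
As a 10×12 matrix over Z this has rank 9, with invariant factors (1,1,1,1,1,1,1,1,1).

∂_2: C_2 → C_1 acts by ∂[p,q,r] = [q,r] − [p,r] + [p,q]. For instance
  ∂BDL = DL − BL + BD,
  ∂AFN = FN − AN + AF.
This gives a 12×2 integer matrix of rank 2; reducing to Smith normal form yields diagonal entries (1,1).

From H_k ≅ ker(∂_k) / im(∂_{k+1}) we obtain:

  H_0: rank C_0 − rank ∂_1 = 10 − 9 = 1, and the invariant factors of ∂_1 are all 1, so H_0 ≅ Z.
  H_1: rank ker ∂_1 − rank ∂_2 = (12 − 9) − 2 = 1, and the invariant factors of ∂_2 are all 1, so H_1 ≅ Z.
  H_2: rank ker ∂_2 − rank ∂_3 = (2 − 2) − 0 = 0, and there is no ∂_3, so H_2 ≅ 0.

H_0 ≅ Z,  H_1 ≅ Z,  H_2 = 0.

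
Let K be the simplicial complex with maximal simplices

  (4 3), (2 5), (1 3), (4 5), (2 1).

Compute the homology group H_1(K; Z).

Fix the vertex order 1 < 2 < 3 < 4 < 5 and write every simplex with vertices in increasing order. Then dim K = 1 and the simplices of K are:

  0-simplices (5): [1], [2], [3], [4], [5]
  1-simplices (5): [1,2], [1,3], [2,5], [3,4], [4,5]

Hence C_0 ≅ Z^5, C_1 ≅ Z^5.

The boundary map ∂_1: C_1 → C_0 sends each edge [p,q] (with p < q) to q − p. For instance
  ∂[3,4] = [4] − [3].
The resulting 5×5 matrix has rank 4, and its Smith normal form has invariant factors (1,1,1,1).

Computing H_k = (kernel of ∂_k) / (image of ∂_{k+1}):

  H_1: rank ker ∂_1 − rank ∂_2 = (5 − 4) − 0 = 1, and there is no ∂_2, so H_1 ≅ Z.

H_1 ≅ Z.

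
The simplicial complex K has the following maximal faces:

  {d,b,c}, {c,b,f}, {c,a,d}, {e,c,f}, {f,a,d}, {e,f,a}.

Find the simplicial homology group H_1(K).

Fix the vertex order a < b < c < d < e < f and write every simplex with vertices in increasing order. Then dim K = 2 and the simplices of K are:

  0-simplices (6): a, b, c, d, e, f
  1-simplices (12): ac, ad, ae, af, bc, bd, bf, cd, ce, cf, df, ef
  2-simplices (6): acd, adf, aef, bcd, bcf, cef

so the chain groups are C_0 ≅ Z^6, C_1 ≅ Z^12, C_2 ≅ Z^6.

∂_1: C_1 → C_0 sends each edge [p,q] (with p < q) to q − p. For instance
  ∂bf = f − b.
As a 6×12 matrix over Z this has rank 5, with invariant factors (1,1,1,1,1).

Boundary ∂_2: C_2 → C_1 maps a triangle to the signed sum of its edges. For instance
  ∂cef = ef − cf + ce,
  ∂adf = df − af + ad.
The resulting 12×6 matrix has rank 6, and its Smith normal form has invariant factors (1,1,1,1,1,1).

Computing H_k = (kernel of ∂_k) / (image of ∂_{k+1}):

  H_1: rank ker ∂_1 − rank ∂_2 = (12 − 5) − 6 = 1, and the invariant factors of ∂_2 are all 1, so H_1 ≅ Z.

H_1 = Z.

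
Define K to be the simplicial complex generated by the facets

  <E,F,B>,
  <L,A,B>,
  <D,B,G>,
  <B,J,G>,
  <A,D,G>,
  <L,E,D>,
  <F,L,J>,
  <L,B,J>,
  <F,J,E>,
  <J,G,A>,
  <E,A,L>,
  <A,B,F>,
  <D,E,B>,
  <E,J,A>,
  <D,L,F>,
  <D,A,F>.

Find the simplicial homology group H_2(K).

We work with the vertex ordering A < B < D < E < F < G < J < L. The simplices of K, each written with vertices in increasing order, are:

  0-simplices (8): A, B, D, E, F, G, J, L
  1-simplices (24): AB, AD, AE, AF, AG, AJ, AL, BD, BE, BF, BG, BJ, BL, DE, DF, DG, DL, EF, EJ, EL, FJ, FL, GJ, JL
  2-simplices (16): ABF, ABL, ADF, ADG, AEJ, AEL, AGJ, BDE, BDG, BEF, BGJ, BJL, DEL, DFL, EFJ, FJL

Hence C_0 ≅ Z^8, C_1 ≅ Z^24, C_2 ≅ Z^16.

Boundary ∂_1: C_1 → C_0 is given by ∂[p,q] = [q] − [p]. For instance
  ∂AF = F − A.
As a 8×24 matrix over Z this has rank 7, with invariant factors (1,1,1,1,1,1,1).

∂_2: C_2 → C_1 sends each 2-simplex [p,q,r] to [q,r] − [p,r] + [p,q]. For instance
  ∂AEJ = EJ − AJ + AE,
  ∂ABL = BL − AL + AB.
This gives a 24×16 integer matrix of rank 15; reducing to Smith normal form yields diagonal entries (1,1,1,1,1,1,1,1,1,1,1,1,1,1,1).

Computing H_k = (kernel of ∂_k) / (image of ∂_{k+1}):

  H_2: rank ker ∂_2 − rank ∂_3 = (16 − 15) − 0 = 1, and there is no ∂_3, so H_2 ≅ Z.

(K is a triangulation of the torus T^2.)

H_2 = Z.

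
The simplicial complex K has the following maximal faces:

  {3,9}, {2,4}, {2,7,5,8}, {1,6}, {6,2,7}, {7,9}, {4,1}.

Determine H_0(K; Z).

Take the total order 1 < 2 < 3 < 4 < 5 < 6 < 7 < 8 < 9 on the vertex set. Then K (dimension 3) consists of the simplices:

  0-simplices (9): [1], [2], [3], [4], [5], [6], [7], [8], [9]
  1-simplices (13): [1,4], [1,6], [2,4], [2,5], [2,6], [2,7], [2,8], [3,9], [5,7], [5,8], [6,7], [7,8], [7,9]
  2-simplices (5): [2,5,7], [2,5,8], [2,6,7], [2,7,8], [5,7,8]
  3-simplices (1): [2,5,7,8]

so the chain groups are C_0 ≅ Z^9, C_1 ≅ Z^13, C_2 ≅ Z^5, C_3 ≅ Z^1.

∂_1: C_1 → C_0 sends each edge [p,q] (with p < q) to q − p.
This gives a 9×13 integer matrix of rank 8; reducing to Smith normal form yields diagonal entries (1,1,1,1,1,1,1,1).

The boundary map ∂_2: C_2 → C_1 sends each 2-simplex [p,q,r] to [q,r] − [p,r] + [p,q]. For instance
  ∂[2,5,8] = [5,8] − [2,8] + [2,5],
  ∂[2,5,7] = [5,7] − [2,7] + [2,5].
The 13×5 boundary matrix has rank 4 and Smith normal form diag(1,1,1,1).

∂_3: C_3 → C_2 sends each 3-simplex σ to the alternating sum Σ_i (−1)^i (σ with its i-th vertex removed). For instance
  ∂[2,5,7,8] = [5,7,8] − [2,7,8] + [2,5,8] − [2,5,7].
The resulting 5×1 matrix has rank 1, and its Smith normal form has invariant factors (1).

From H_k ≅ ker(∂_k) / im(∂_{k+1}) we obtain:

  H_0: rank C_0 − rank ∂_1 = 9 − 8 = 1, and the invariant factors of ∂_1 are all 1, so H_0 = Z.

H_0 ≅ Z.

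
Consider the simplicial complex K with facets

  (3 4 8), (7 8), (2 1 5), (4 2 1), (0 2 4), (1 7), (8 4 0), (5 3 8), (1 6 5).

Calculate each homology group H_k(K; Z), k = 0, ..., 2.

H_0 = Z,  H_1 = Z^2,  H_2 = 0.

Take the total order 0 < 1 < 2 < 3 < 4 < 5 < 6 < 7 < 8 on the vertex set. Then K (dimension 2) consists of the simplices:

  0-simplices (9): [0], [1], [2], [3], [4], [5], [6], [7], [8]
  1-simplices (17): [0,2], [0,4], [0,8], [1,2], [1,4], [1,5], [1,6], [1,7], [2,4], [2,5], [3,4], [3,5], [3,8], [4,8], [5,6], [5,8], [7,8]
  2-simplices (7): [0,2,4], [0,4,8], [1,2,4], [1,2,5], [1,5,6], [3,4,8], [3,5,8]

so the chain groups are C_0 ≅ Z^9, C_1 ≅ Z^17, C_2 ≅ Z^7.

∂_1: C_1 → C_0 maps an edge to its endpoints' difference, ∂[p,q] = q − p.
As a 9×17 matrix over Z this has rank 8, with invariant factors (1,1,1,1,1,1,1,1).

∂_2: C_2 → C_1 acts by ∂[p,q,r] = [q,r] − [p,r] + [p,q]. For instance
  ∂[3,4,8] = [4,8] − [3,8] + [3,4],
  ∂[0,2,4] = [2,4] − [0,4] + [0,2].
The resulting 17×7 matrix has rank 7, and its Smith normal form has invariant factors (1,1,1,1,1,1,1).

Now H_k = ker ∂_k / im ∂_{k+1}, so:

  H_0: rank C_0 − rank ∂_1 = 9 − 8 = 1, and the invariant factors of ∂_1 are all 1, so H_0 = Z.
  H_1: rank ker ∂_1 − rank ∂_2 = (17 − 8) − 7 = 2, and the invariant factors of ∂_2 are all 1, so H_1 = Z^2.
  H_2: rank ker ∂_2 − rank ∂_3 = (7 − 7) − 0 = 0, and there is no ∂_3, so H_2 = 0.

As a check, the Euler characteristic is 9 − 17 + 7 = -1, which agrees with 1 − 2 + 0 = -1.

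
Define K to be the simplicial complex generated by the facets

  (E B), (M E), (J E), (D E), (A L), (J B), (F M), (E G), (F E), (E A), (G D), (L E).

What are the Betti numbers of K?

Fix the vertex order A < B < D < E < F < G < J < L < M and write every simplex with vertices in increasing order. Then dim K = 1 and the simplices of K are:

  0-simplices (9): A, B, D, E, F, G, J, L, M
  1-simplices (12): AE, AL, BE, BJ, DE, DG, EF, EG, EJ, EL, EM, FM

so the chain groups are C_0 ≅ Z^9, C_1 ≅ Z^12.

Boundary ∂_1: C_1 → C_0 sends each edge [p,q] (with p < q) to q − p. For instance
  ∂EL = L − E.
This gives a 9×12 integer matrix of rank 8; reducing to Smith normal form yields diagonal entries (1,1,1,1,1,1,1,1).

Reading off H_k = ker ∂_k / im ∂_{k+1}:

  H_0: rank C_0 − rank ∂_1 = 9 − 8 = 1, and the invariant factors of ∂_1 are all 1, so H_0 ≅ Z.
  H_1: rank ker ∂_1 − rank ∂_2 = (12 − 8) − 0 = 4, and there is no ∂_2, so H_1 ≅ Z^4.

As a check, the Euler characteristic is 9 − 12 = -3, which agrees with 1 − 4 = -3.

Hence the Betti numbers are b_0 = 1, b_1 = 4.

b_0 = 1, b_1 = 4.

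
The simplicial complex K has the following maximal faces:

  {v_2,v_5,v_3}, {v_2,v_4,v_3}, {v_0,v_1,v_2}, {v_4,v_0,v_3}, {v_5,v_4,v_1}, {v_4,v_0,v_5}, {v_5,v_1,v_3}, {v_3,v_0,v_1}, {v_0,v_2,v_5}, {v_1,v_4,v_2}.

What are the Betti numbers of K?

K has 6 vertices, 15 edges, 10 triangles.
rank ∂_0 = 0, rank ∂_1 = 5 ⇒ b_0 = 6 − 0 − 5 = 1; all invariant factors of ∂_1 are 1 so no torsion. So H_0 = Z.
rank ∂_1 = 5, rank ∂_2 = 10 ⇒ b_1 = 15 − 5 − 10 = 0; ∂_2 has invariant factor(s) [2] giving torsion. So H_1 = Z/2.
rank ∂_2 = 10, rank ∂_3 = 0 ⇒ b_2 = 10 − 10 − 0 = 0. So H_2 = 0.

b_0 = 1, b_1 = 0, b_2 = 0.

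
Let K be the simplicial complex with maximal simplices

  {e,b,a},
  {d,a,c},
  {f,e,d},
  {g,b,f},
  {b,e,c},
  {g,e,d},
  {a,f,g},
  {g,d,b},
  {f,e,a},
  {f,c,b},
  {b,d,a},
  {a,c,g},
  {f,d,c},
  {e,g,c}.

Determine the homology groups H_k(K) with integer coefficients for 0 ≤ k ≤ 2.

H_0 = Z,  H_1 = Z^2,  H_2 = Z.

Order the vertices as a < b < c < d < e < f < g. Listing each simplex with vertices in this order, K has dimension 2 with simplices:

  0-simplices (7): a, b, c, d, e, f, g
  1-simplices (21): ab, ac, ad, ae, af, ag, bc, bd, be, bf, bg, cd, ce, cf, cg, de, df, dg, ef, eg, fg
  2-simplices (14): abd, abe, acd, acg, aef, afg, bce, bcf, bdg, bfg, cdf, ceg, def, deg

so the chain groups are C_0 ≅ Z^7, C_1 ≅ Z^21, C_2 ≅ Z^14.

∂_1: C_1 → C_0 is given by ∂[p,q] = [q] − [p].
As a 7×21 matrix over Z this has rank 6, with invariant factors (1,1,1,1,1,1).

Boundary ∂_2: C_2 → C_1 maps a triangle to the signed sum of its edges. For instance
  ∂bce = ce − be + bc,
  ∂bcf = cf − bf + bc.
This gives a 21×14 integer matrix of rank 13; reducing to Smith normal form yields diagonal entries (1,1,1,1,1,1,1,1,1,1,1,1,1).

Computing H_k = (kernel of ∂_k) / (image of ∂_{k+1}):

  H_0: rank C_0 − rank ∂_1 = 7 − 6 = 1, and the invariant factors of ∂_1 are all 1, so H_0 = Z.
  H_1: rank ker ∂_1 − rank ∂_2 = (21 − 6) − 13 = 2, and the invariant factors of ∂_2 are all 1, so H_1 = Z^2.
  H_2: rank ker ∂_2 − rank ∂_3 = (14 − 13) − 0 = 1, and there is no ∂_3, so H_2 = Z.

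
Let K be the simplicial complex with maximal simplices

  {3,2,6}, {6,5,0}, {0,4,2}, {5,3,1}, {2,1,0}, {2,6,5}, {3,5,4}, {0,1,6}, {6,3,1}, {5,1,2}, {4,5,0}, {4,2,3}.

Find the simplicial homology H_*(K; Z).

H_0 = Z,  H_1 = Z/2,  H_2 = 0.

We work with the vertex ordering 0 < 1 < 2 < 3 < 4 < 5 < 6. The simplices of K, each written with vertices in increasing order, are:

  0-simplices (7): [0], [1], [2], [3], [4], [5], [6]
  1-simplices (18): [0,1], [0,2], [0,4], [0,5], [0,6], [1,2], [1,3], [1,5], [1,6], [2,3], [2,4], [2,5], [2,6], [3,4], [3,5], [3,6], [4,5], [5,6]
  2-simplices (12): [0,1,2], [0,1,6], [0,2,4], [0,4,5], [0,5,6], [1,2,5], [1,3,5], [1,3,6], [2,3,4], [2,3,6], [2,5,6], [3,4,5]

giving chain groups C_0 ≅ Z^7, C_1 ≅ Z^18, C_2 ≅ Z^12.

∂_1: C_1 → C_0 maps an edge to its endpoints' difference, ∂[p,q] = q − p.
The resulting 7×18 matrix has rank 6, and its Smith normal form has invariant factors (1,1,1,1,1,1).

∂_2: C_2 → C_1 maps a triangle to the signed sum of its edges. For instance
  ∂[0,1,6] = [1,6] − [0,6] + [0,1],
  ∂[2,5,6] = [5,6] − [2,6] + [2,5].
As a 18×12 matrix over Z this has rank 12, with invariant factors (1,1,1,1,1,1,1,1,1,1,1,2).

Computing H_k = (kernel of ∂_k) / (image of ∂_{k+1}):

  H_0: rank C_0 − rank ∂_1 = 7 − 6 = 1, and the invariant factors of ∂_1 are all 1, so H_0 = Z.
  H_1: rank ker ∂_1 − rank ∂_2 = (18 − 6) − 12 = 0, and ∂_2 has invariant factor 2 > 1, so H_1 = Z/2.
  H_2: rank ker ∂_2 − rank ∂_3 = (12 − 12) − 0 = 0, and there is no ∂_3, so H_2 = 0.

(K is a triangulation of the real projective plane RP^2.)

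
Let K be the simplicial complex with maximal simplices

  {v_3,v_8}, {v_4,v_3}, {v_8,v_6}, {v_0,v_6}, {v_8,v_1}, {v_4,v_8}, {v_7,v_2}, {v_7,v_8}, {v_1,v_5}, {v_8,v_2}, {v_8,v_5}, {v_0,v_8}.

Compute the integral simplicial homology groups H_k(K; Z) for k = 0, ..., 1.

Take the total order v_0 < v_1 < v_2 < v_3 < v_4 < v_5 < v_6 < v_7 < v_8 on the vertex set. Then K (dimension 1) consists of the simplices:

  0-simplices (9): [v_0], [v_1], [v_2], [v_3], [v_4], [v_5], [v_6], [v_7], [v_8]
  1-simplices (12): [v_0,v_6], [v_0,v_8], [v_1,v_5], [v_1,v_8], [v_2,v_7], [v_2,v_8], [v_3,v_4], [v_3,v_8], [v_4,v_8], [v_5,v_8], [v_6,v_8], [v_7,v_8]

so the chain groups are C_0 ≅ Z^9, C_1 ≅ Z^12.

The boundary map ∂_1: C_1 → C_0 is given by ∂[p,q] = [q] − [p].
The 9×12 boundary matrix has rank 8 and Smith normal form diag(1,1,1,1,1,1,1,1).

Reading off H_k = ker ∂_k / im ∂_{k+1}:

  H_0: rank C_0 − rank ∂_1 = 9 − 8 = 1, and the invariant factors of ∂_1 are all 1, so H_0 ≅ Z.
  H_1: rank ker ∂_1 − rank ∂_2 = (12 − 8) − 0 = 4, and there is no ∂_2, so H_1 ≅ Z^4.

As a check, the Euler characteristic is 9 − 12 = -3, which agrees with 1 − 4 = -3.

H_0 ≅ Z,  H_1 ≅ Z^4.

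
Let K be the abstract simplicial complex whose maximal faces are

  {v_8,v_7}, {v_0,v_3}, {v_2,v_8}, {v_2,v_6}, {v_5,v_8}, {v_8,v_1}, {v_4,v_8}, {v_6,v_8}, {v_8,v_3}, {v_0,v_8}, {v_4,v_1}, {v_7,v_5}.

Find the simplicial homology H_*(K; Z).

Order the vertices as v_0 < v_1 < v_2 < v_3 < v_4 < v_5 < v_6 < v_7 < v_8. Listing each simplex with vertices in this order, K has dimension 1 with simplices:

  0-simplices (9): [v_0], [v_1], [v_2], [v_3], [v_4], [v_5], [v_6], [v_7], [v_8]
  1-simplices (12): [v_0,v_3], [v_0,v_8], [v_1,v_4], [v_1,v_8], [v_2,v_6], [v_2,v_8], [v_3,v_8], [v_4,v_8], [v_5,v_7], [v_5,v_8], [v_6,v_8], [v_7,v_8]

giving chain groups C_0 ≅ Z^9, C_1 ≅ Z^12.

The boundary map ∂_1: C_1 → C_0 is given by ∂[p,q] = [q] − [p]. For instance
  ∂[v_5,v_8] = [v_8] − [v_5].
The 9×12 boundary matrix has rank 8 and Smith normal form diag(1,1,1,1,1,1,1,1).

Now H_k = ker ∂_k / im ∂_{k+1}, so:

  H_0: rank C_0 − rank ∂_1 = 9 − 8 = 1, and the invariant factors of ∂_1 are all 1, so H_0 = Z.
  H_1: rank ker ∂_1 − rank ∂_2 = (12 − 8) − 0 = 4, and there is no ∂_2, so H_1 = Z^4.

(K is a triangulation of a wedge of 4 circles.)

H_0 ≅ Z,  H_1 ≅ Z^4.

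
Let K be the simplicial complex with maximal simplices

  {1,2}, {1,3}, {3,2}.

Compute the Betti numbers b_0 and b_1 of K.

Order the vertices as 1 < 2 < 3. Listing each simplex with vertices in this order, K has dimension 1 with simplices:

  0-simplices (3): [1], [2], [3]
  1-simplices (3): [1,2], [1,3], [2,3]

giving chain groups C_0 ≅ Z^3, C_1 ≅ Z^3.

∂_1: C_1 → C_0 sends each edge [p,q] (with p < q) to q − p.
As a 3×3 matrix over Z this has rank 2, with invariant factors (1,1).

Reading off H_k = ker ∂_k / im ∂_{k+1}:

  H_0: rank C_0 − rank ∂_1 = 3 − 2 = 1, and the invariant factors of ∂_1 are all 1, so H_0 = Z.
  H_1: rank ker ∂_1 − rank ∂_2 = (3 − 2) − 0 = 1, and there is no ∂_2, so H_1 = Z.

Hence the Betti numbers are b_0 = 1, b_1 = 1.

b_0 = 1, b_1 = 1.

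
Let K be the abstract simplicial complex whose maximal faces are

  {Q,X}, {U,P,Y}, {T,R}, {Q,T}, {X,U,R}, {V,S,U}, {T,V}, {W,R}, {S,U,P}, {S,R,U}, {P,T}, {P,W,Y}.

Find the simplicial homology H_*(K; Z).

H_0 = Z,  H_1 = Z^4,  H_2 = 0.

We work with the vertex ordering P < Q < R < S < T < U < V < W < X < Y. The simplices of K, each written with vertices in increasing order, are:

  0-simplices (10): P, Q, R, S, T, U, V, W, X, Y
  1-simplices (19): PS, PT, PU, PW, PY, QT, QX, RS, RT, RU, RW, RX, SU, SV, TV, UV, UX, UY, WY
  2-simplices (6): PSU, PUY, PWY, RSU, RUX, SUV

so the chain groups are C_0 ≅ Z^10, C_1 ≅ Z^19, C_2 ≅ Z^6.

Boundary ∂_1: C_1 → C_0 sends each edge [p,q] (with p < q) to q − p.
The resulting 10×19 matrix has rank 9, and its Smith normal form has invariant factors (1,1,1,1,1,1,1,1,1).

The boundary map ∂_2: C_2 → C_1 maps a triangle to the signed sum of its edges. For instance
  ∂RSU = SU − RU + RS,
  ∂SUV = UV − SV + SU.
The resulting 19×6 matrix has rank 6, and its Smith normal form has invariant factors (1,1,1,1,1,1).

From H_k ≅ ker(∂_k) / im(∂_{k+1}) we obtain:

  H_0: rank C_0 − rank ∂_1 = 10 − 9 = 1, and the invariant factors of ∂_1 are all 1, so H_0 ≅ Z.
  H_1: rank ker ∂_1 − rank ∂_2 = (19 − 9) − 6 = 4, and the invariant factors of ∂_2 are all 1, so H_1 ≅ Z^4.
  H_2: rank ker ∂_2 − rank ∂_3 = (6 − 6) − 0 = 0, and there is no ∂_3, so H_2 ≅ 0.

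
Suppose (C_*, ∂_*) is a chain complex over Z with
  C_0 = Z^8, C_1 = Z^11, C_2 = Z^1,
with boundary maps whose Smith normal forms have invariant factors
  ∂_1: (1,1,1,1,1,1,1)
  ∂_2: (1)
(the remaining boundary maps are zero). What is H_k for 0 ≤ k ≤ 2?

H_0 = Z,  H_1 = Z^3,  H_2 = 0.

H_0: b_0 = 8 − 0 − 7 = 1; torsion from ∂_1 factors > 1: none. So H_0 = Z.
H_1: b_1 = 11 − 7 − 1 = 3; torsion from ∂_2 factors > 1: none. So H_1 = Z^3.
H_2: b_2 = 1 − 1 − 0 = 0; torsion from ∂_3 factors > 1: none. So H_2 = 0.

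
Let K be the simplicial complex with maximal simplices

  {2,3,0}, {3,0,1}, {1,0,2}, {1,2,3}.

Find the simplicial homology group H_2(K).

H_2 ≅ Z.

Take the total order 0 < 1 < 2 < 3 on the vertex set. Then K (dimension 2) consists of the simplices:

  0-simplices (4): [0], [1], [2], [3]
  1-simplices (6): [0,1], [0,2], [0,3], [1,2], [1,3], [2,3]
  2-simplices (4): [0,1,2], [0,1,3], [0,2,3], [1,2,3]

so the chain groups are C_0 ≅ Z^4, C_1 ≅ Z^6, C_2 ≅ Z^4.

∂_1: C_1 → C_0 maps an edge to its endpoints' difference, ∂[p,q] = q − p. For instance
  ∂[2,3] = [3] − [2].
The resulting 4×6 matrix has rank 3, and its Smith normal form has invariant factors (1,1,1).

∂_2: C_2 → C_1 sends each 2-simplex [p,q,r] to [q,r] − [p,r] + [p,q]. For instance
  ∂[0,1,3] = [1,3] − [0,3] + [0,1],
  ∂[0,2,3] = [2,3] − [0,3] + [0,2].
This gives a 6×4 integer matrix of rank 3; reducing to Smith normal form yields diagonal entries (1,1,1).

Computing H_k = (kernel of ∂_k) / (image of ∂_{k+1}):

  H_2: rank ker ∂_2 − rank ∂_3 = (4 − 3) − 0 = 1, and there is no ∂_3, so H_2 ≅ Z.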